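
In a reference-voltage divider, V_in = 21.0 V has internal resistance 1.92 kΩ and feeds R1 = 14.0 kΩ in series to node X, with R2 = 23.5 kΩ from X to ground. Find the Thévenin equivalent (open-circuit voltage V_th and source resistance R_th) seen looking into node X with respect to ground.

R1' = 1.92 + 14.0 = 15.92 kΩ (source resistance + R1).
V_th is the unloaded tap voltage: V_in · R2/(R1'+R2) = 21.0 × 0.5961 = 12.52 V.
Looking into X with the source shorted: R_th = R1'·R2/(R1'+R2) = 15.92 × 23.5/39.42 = 9.491 kΩ.

V_th ≈ 12.5 V, R_th ≈ 9.49 kΩ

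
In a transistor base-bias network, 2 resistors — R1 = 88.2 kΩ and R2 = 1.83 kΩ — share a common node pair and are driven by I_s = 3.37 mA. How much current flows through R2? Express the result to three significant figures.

I ≈ 3.30 mA

Two-branch current divider: I_k = I_s · R_other/(R_1 + R_2).
So I = 3.37 × 88.2/90.03 = 3.301 mA.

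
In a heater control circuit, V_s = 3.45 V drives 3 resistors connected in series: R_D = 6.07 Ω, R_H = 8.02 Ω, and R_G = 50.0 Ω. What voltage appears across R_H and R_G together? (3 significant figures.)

V ≈ 3.12 V

Total series resistance ΣR = 6.07 + 8.02 + 50.0 = 64.09 Ω.
R_{R_H..R_G} = 8.02 + 50.0 = 58.02 Ω.
By the voltage-divider rule, V = 3.45 × 58.02/64.09 = 3.123 V.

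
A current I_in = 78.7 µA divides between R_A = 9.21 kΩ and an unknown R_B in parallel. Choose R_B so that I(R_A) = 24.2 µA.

R_B ≈ 4.09 kΩ

The fraction through R_A equals R_B/(R_A+R_B).
With f = 0.3075, R_B = R_A · f/(1−f) = 9.21 × 0.4440 = 4.090 kΩ.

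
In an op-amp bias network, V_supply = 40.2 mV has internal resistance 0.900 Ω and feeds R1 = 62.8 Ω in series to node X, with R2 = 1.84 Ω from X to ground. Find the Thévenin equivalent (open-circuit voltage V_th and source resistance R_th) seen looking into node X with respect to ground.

V_th ≈ 1.13 mV, R_th ≈ 1.79 Ω

R1' = 0.900 + 62.8 = 63.70 Ω (source resistance + R1).
Open-circuit (no load on X): V_th = V_supply · R2/(R1' + R2) = 40.2 × 1.84/(63.70 + 1.84) = 1.129 mV.
Zeroing V_supply shorts the top of R1' to ground, so R_th = R1' ‖ R2 = 1.788 Ω.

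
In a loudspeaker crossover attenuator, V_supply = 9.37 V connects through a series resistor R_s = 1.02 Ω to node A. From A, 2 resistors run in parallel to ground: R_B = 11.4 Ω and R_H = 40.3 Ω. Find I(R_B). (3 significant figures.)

Combine the parallel branches: R_p = (1/11.4 + 1/40.3)⁻¹ = 8.886 Ω.
V_A = 9.37 × 8.886/9.906 = 8.405 V.
I(R_B) = V_A / R_B = 8.405/11.4 = 0.7373 A.
(Check via current divider: I_total = 0.9459 A; share G_k/ΣG = 0.7795 → same result.)

I ≈ 0.737 A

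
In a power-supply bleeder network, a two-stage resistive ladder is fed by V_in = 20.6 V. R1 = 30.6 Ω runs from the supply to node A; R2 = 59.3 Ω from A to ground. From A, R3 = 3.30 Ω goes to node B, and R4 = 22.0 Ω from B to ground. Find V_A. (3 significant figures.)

V_A ≈ 7.56 V

The second stage (R3 + R4 = 25.30 Ω) loads node A in parallel with R2.
R2 ‖ (R3+R4) = 17.73 Ω.
V_A = 20.6 × 17.73/(30.6 + 17.73) = 7.558 V.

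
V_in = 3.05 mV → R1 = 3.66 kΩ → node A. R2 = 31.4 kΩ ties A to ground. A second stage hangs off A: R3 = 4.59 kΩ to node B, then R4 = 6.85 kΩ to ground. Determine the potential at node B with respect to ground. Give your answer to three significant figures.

V_B ≈ 1.27 mV

Node A sees R2 in parallel with the series input of stage 2, R3 + R4 = 11.44 kΩ.
Effective lower resistance at A: R2 ‖ 11.44 = 8.385 kΩ.
So V_A = 3.05 × 0.6961 = 2.123 mV.
Stage 2 is unloaded, so V_B = V_A · R4/(R3+R4) = 2.123 × 6.85/11.44 = 1.271 mV.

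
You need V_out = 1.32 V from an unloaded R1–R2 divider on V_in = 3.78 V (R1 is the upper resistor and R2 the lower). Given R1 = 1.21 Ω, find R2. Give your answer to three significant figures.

R2 ≈ 0.649 Ω

Required fraction k = V_out/V_in = 0.3492.
R2 = R1 · 0.3492/(1 − 0.3492) = 0.6493 Ω.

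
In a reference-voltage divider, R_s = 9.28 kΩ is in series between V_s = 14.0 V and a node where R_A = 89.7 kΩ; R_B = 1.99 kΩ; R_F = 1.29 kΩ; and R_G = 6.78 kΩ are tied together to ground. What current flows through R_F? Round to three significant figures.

I ≈ 0.757 mA

Combine the parallel branches: R_p = (1/89.7 + 1/1.99 + 1/1.29 + 1/6.78)⁻¹ = 0.6962 kΩ.
V_A by voltage divider: V_A = 14.0 × 0.6962/(9.28 + 0.6962) = 0.9770 V.
Branch current I = V_A/R_F = 0.9770/1.29 = 0.7574 mA.
(Check via current divider: I_total = 1.403 mA; share G_k/ΣG = 0.5397 → same result.)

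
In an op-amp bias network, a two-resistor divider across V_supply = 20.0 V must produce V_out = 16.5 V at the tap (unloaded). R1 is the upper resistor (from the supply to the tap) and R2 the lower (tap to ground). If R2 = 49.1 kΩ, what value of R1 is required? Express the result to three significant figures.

R1 ≈ 10.4 kΩ

Required fraction k = V_out/V_supply = 0.8250.
Rearranging, R1 = R2·(1−k)/k = 49.1 × 0.2121 = 10.42 kΩ.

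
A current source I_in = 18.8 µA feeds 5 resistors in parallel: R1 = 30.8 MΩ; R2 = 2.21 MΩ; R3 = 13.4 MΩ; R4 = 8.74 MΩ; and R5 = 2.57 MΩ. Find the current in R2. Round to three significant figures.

Conductances: ΣG = 1/30.8 + 1/2.21 + 1/13.4 + 1/8.74 + 1/2.57 = 1.063 (1/MΩ).
R2 takes the fraction G_k/ΣG = 0.4525/1.063 = 0.4256, so I = 18.8 × 0.4256 = 8.002 µA.

I ≈ 8.00 µA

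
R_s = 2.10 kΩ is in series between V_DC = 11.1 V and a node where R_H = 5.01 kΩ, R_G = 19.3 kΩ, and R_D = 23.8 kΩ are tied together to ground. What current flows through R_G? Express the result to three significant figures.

I ≈ 0.356 mA

Parallel bank: R_p = 1/(1/5.01 + 1/19.3 + 1/23.8) = 3.408 kΩ.
Node voltage V_A = V_DC · R_p/(R_s + R_p) = 11.1 × 0.6187 = 6.868 V.
I(R_G) = V_A / R_G = 6.868/19.3 = 0.3559 mA.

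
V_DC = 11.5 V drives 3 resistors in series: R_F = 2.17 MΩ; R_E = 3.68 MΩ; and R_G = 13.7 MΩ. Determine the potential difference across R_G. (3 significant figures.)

Total series resistance ΣR = 2.17 + 3.68 + 13.7 = 19.55 MΩ.
By the voltage-divider rule, V = 11.5 × 13.70/19.55 = 8.059 V.

V ≈ 8.06 V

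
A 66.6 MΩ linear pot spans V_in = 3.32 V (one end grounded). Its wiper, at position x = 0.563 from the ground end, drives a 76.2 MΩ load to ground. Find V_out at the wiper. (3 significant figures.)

V_out ≈ 1.54 V

Split the track: R_lower = x·R_p = 37.50 MΩ, R_upper = (1−x)·R_p = 29.10 MΩ.
Lower segment in parallel with the load: 37.50 ‖ 76.2 = 25.13 MΩ.
Loaded-divider output: V_out = 3.32 × 0.4634 = 1.538 V.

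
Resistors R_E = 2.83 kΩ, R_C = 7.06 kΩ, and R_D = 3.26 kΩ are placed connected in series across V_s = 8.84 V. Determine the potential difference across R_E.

V ≈ 1.90 V

ΣR = 2.83 + 7.06 + 3.26 = 13.15 kΩ.
V = V_s · R/ΣR = 8.84 × 0.2152 = 1.902 V.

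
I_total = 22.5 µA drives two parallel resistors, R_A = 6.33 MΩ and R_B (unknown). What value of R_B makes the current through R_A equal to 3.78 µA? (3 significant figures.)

Two-branch current divider: I_A = I_total · R_B/(R_A + R_B).
With f = 0.1680, R_B = R_A · f/(1−f) = 6.33 × 0.2019 = 1.278 MΩ.

R_B ≈ 1.28 MΩ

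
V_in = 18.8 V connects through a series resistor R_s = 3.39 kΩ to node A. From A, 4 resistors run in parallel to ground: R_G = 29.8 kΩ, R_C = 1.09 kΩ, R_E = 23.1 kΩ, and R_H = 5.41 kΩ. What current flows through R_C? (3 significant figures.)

I ≈ 3.45 mA

Parallel bank: R_p = 1/(1/29.8 + 1/1.09 + 1/23.1 + 1/5.41) = 0.8481 kΩ.
Node voltage V_A = V_in · R_p/(R_s + R_p) = 18.8 × 0.2001 = 3.762 V.
I(R_C) = V_A / R_C = 3.762/1.09 = 3.451 mA.
(Equivalently: I_total = 4.436 mA, then current-divider fraction G_k/ΣG = 0.7781.)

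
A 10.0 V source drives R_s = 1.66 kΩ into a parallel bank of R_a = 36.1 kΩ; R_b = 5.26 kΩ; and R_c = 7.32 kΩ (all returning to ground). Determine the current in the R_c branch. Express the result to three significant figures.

I ≈ 0.860 mA

Combine the parallel branches: R_p = (1/36.1 + 1/5.26 + 1/7.32)⁻¹ = 2.821 kΩ.
V_A = 10.0 × 2.821/4.481 = 6.296 V.
Branch current I = V_A/R_c = 6.296/7.32 = 0.8601 mA.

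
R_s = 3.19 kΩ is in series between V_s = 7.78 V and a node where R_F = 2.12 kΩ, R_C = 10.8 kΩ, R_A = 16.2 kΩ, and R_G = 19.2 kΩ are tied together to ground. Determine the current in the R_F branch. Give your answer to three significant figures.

I ≈ 1.16 mA

Equivalent of the parallel group: R_p = 1.475 kΩ.
Node voltage V_A = V_s · R_p/(R_s + R_p) = 7.78 × 0.3161 = 2.460 V.
I(R_F) = V_A / R_F = 2.460/2.12 = 1.160 mA.
(Equivalently: I_total = 1.668 mA, then current-divider fraction G_k/ΣG = 0.6956.)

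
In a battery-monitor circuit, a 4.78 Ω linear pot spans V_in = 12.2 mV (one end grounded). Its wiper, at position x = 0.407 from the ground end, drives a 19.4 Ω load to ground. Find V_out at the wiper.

V_out ≈ 4.69 mV

The pot divides into 2.835 Ω above the wiper and 1.945 Ω below.
Lower segment in parallel with the load: 1.945 ‖ 19.4 = 1.768 Ω.
V_out = 12.2 × 1.768/(2.835 + 1.768) = 4.687 mV.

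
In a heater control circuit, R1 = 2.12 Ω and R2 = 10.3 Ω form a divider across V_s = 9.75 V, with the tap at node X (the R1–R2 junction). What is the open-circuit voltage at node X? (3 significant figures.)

V_th ≈ 8.09 V

Open-circuit (no load on X): V_th = V_s · R2/(R1 + R2) = 9.75 × 10.3/(2.120 + 10.3) = 8.086 V.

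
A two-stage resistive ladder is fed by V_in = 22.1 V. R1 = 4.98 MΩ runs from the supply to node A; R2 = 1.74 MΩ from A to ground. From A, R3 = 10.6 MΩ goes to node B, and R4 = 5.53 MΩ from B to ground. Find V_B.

V_B ≈ 1.82 V

Node A sees R2 in parallel with the series input of stage 2, R3 + R4 = 16.13 MΩ.
R2 ‖ (R3+R4) = 1.571 MΩ.
V_A = 22.1 × 1.571/(4.98 + 1.571) = 5.299 V.
Stage 2 is unloaded, so V_B = V_A · R4/(R3+R4) = 5.299 × 5.53/16.13 = 1.817 V.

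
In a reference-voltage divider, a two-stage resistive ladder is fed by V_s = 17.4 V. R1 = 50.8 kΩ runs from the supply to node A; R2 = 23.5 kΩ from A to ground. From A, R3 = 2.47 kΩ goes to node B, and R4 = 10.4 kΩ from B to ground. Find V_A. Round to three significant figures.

Node A sees R2 in parallel with the series input of stage 2, R3 + R4 = 12.87 kΩ.
R2 ‖ (R3+R4) = 8.316 kΩ.
So V_A = 17.4 × 0.1407 = 2.448 V.

V_A ≈ 2.45 V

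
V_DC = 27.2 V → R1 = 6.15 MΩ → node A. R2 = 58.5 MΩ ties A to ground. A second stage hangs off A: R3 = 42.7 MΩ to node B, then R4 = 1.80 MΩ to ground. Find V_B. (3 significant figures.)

The second stage (R3 + R4 = 44.50 MΩ) loads node A in parallel with R2.
Effective lower resistance at A: R2 ‖ 44.50 = 25.27 MΩ.
First divider: V_A = V_DC · 25.27/(6.15 + 25.27) = 21.88 V.
Stage 2 is unloaded, so V_B = V_A · R4/(R3+R4) = 21.88 × 1.80/44.50 = 0.8849 V.

V_B ≈ 0.885 V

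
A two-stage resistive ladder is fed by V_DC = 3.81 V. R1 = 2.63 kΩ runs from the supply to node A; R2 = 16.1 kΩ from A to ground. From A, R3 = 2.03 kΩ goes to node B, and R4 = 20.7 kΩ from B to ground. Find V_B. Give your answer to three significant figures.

Looking into the second stage from A: R3 + R4 = 22.73 kΩ appears in parallel with R2.
Effective lower resistance at A: R2 ‖ 22.73 = 9.424 kΩ.
So V_A = 3.81 × 0.7818 = 2.979 V.
Then the unloaded second divider: V_B = V_A × R4/(R3+R4) = 2.979 × 0.9107 = 2.713 V.

V_B ≈ 2.71 V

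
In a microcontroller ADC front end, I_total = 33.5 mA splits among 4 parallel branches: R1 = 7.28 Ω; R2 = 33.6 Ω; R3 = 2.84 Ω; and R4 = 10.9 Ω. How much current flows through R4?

Total conductance ΣG = 1/7.28 + 1/33.6 + 1/2.84 + 1/10.9 = 0.6110 (units of 1/Ω).
By the current-divider rule, I = I_total · G_k/ΣG = 33.5 × 0.1502 = 5.030 mA.

I ≈ 5.03 mA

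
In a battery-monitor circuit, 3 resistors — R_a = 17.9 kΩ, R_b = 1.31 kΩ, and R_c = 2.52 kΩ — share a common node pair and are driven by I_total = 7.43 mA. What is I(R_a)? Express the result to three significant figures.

I ≈ 0.341 mA

ΣG = 1/17.9 + 1/1.31 + 1/2.52 = 1.216.
Current divider: I(R_a) = I_total · G_k/ΣG = 7.43 × (0.05587/1.216) = 7.43 × 0.04594 = 0.3413 mA.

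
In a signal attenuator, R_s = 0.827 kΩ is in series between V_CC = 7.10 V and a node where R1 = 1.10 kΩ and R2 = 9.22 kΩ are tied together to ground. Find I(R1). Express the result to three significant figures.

Combine the parallel branches: R_p = (1/1.10 + 1/9.22)⁻¹ = 0.9828 kΩ.
V_A by voltage divider: V_A = 7.10 × 0.9828/(0.827 + 0.9828) = 3.856 V.
I(R1) = V_A / R1 = 3.856/1.10 = 3.505 mA.

I ≈ 3.51 mA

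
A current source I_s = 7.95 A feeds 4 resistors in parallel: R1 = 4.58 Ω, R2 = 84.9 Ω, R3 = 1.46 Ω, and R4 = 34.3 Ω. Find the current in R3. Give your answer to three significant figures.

Conductances: ΣG = 1/4.58 + 1/84.9 + 1/1.46 + 1/34.3 = 0.9442 (1/Ω).
Current divider: I(R3) = I_s · G_k/ΣG = 7.95 × (0.6849/0.9442) = 7.95 × 0.7254 = 5.767 A.

I ≈ 5.77 A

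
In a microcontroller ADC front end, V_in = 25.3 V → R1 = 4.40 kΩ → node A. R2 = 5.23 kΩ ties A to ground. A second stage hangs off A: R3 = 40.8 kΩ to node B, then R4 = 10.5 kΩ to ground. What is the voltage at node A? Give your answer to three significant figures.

Looking into the second stage from A: R3 + R4 = 51.30 kΩ appears in parallel with R2.
Effective lower resistance at A: R2 ‖ 51.30 = 4.746 kΩ.
First divider: V_A = V_in · 4.746/(4.40 + 4.746) = 13.13 V.

V_A ≈ 13.1 V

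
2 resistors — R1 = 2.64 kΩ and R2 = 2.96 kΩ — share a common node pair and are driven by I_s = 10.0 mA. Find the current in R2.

With just two branches, the current splits inversely with resistance.
I(R2) = 10.0 × 2.64/(2.64 + 2.96) = 10.0 × 0.4714 = 4.714 mA.

I ≈ 4.71 mA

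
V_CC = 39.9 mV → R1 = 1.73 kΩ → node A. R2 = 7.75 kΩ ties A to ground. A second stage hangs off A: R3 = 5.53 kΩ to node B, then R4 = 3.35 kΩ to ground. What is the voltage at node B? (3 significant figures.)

The second stage (R3 + R4 = 8.880 kΩ) loads node A in parallel with R2.
Effective lower resistance at A: R2 ‖ 8.880 = 4.138 kΩ.
So V_A = 39.9 × 0.7052 = 28.14 mV.
V_B = V_A × 0.3773 = 10.61 mV.

V_B ≈ 10.6 mV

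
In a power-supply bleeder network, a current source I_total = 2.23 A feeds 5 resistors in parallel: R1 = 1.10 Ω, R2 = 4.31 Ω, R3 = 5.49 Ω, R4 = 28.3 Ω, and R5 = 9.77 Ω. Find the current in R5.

I ≈ 0.156 A

Total conductance ΣG = 1/1.10 + 1/4.31 + 1/5.49 + 1/28.3 + 1/9.77 = 1.461 (units of 1/Ω).
Current divider: I(R5) = I_total · G_k/ΣG = 2.23 × (0.1024/1.461) = 2.23 × 0.07006 = 0.1562 A.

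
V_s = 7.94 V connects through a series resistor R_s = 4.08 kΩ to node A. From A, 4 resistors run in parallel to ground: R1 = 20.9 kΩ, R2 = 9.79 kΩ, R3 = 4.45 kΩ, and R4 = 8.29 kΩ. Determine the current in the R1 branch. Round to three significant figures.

Combine the parallel branches: R_p = (1/20.9 + 1/9.79 + 1/4.45 + 1/8.29)⁻¹ = 2.019 kΩ.
V_A = 7.94 × 2.019/6.099 = 2.628 V.
Branch current I = V_A/R1 = 2.628/20.9 = 0.1258 mA.

I ≈ 0.126 mA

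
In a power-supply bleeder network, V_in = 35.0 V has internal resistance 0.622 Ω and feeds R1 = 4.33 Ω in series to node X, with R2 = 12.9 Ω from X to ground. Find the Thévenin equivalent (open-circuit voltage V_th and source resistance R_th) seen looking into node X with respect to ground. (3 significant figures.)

V_th ≈ 25.3 V, R_th ≈ 3.58 Ω

R1' = 0.622 + 4.33 = 4.952 Ω (source resistance + R1).
V_th is the unloaded tap voltage: V_in · R2/(R1'+R2) = 35.0 × 0.7226 = 25.29 V.
Zeroing V_in shorts the top of R1' to ground, so R_th = R1' ‖ R2 = 3.578 Ω.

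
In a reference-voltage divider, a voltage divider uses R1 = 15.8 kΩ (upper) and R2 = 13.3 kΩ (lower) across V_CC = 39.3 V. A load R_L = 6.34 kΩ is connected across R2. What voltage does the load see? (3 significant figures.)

First combine the lower leg with the load: R2 ‖ R_L = 4.293 kΩ.
Voltage divider with the loaded lower leg: V_out = 39.3 × 4.293/(15.8 + 4.293) = 39.3 × 0.2137 = 8.397 V.
(Unloaded it would be 18.0 V; the load pulls it down.)

V_out ≈ 8.40 V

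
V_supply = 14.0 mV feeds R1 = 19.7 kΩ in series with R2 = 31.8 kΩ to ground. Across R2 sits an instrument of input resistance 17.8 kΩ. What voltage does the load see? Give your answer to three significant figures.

The load sits in parallel with R2, giving an effective lower resistance R2' = R2·R_L/(R2+R_L) = 11.41 kΩ.
Then V_out = V_supply · R2'/(R1 + R2') = 14.0 × 11.41/31.11 = 5.135 mV.
(Unloaded it would be 8.64 mV; the load pulls it down.)

V_out ≈ 5.14 mV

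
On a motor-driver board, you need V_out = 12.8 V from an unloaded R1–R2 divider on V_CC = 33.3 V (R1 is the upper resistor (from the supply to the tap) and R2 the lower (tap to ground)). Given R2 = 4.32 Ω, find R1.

R1 ≈ 6.92 Ω

The divider ratio is R2/(R1+R2) = 12.8/33.3 = 0.3844.
R1 = R2·(1/k − 1) = 4.32 × 1.602 = 6.919 Ω.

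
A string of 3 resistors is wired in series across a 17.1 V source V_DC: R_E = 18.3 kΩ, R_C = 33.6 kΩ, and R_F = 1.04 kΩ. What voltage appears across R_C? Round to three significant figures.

Series total: ΣR = 18.3 + 33.6 + 1.04 = 52.94 kΩ.
By the voltage-divider rule, V = 17.1 × 33.60/52.94 = 10.85 V.

V ≈ 10.9 V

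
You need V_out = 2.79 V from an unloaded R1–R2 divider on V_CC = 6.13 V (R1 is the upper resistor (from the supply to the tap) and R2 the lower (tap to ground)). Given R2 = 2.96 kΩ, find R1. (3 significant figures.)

R1 ≈ 3.54 kΩ

V_out/V_CC = R2/(R1+R2) = 0.4551.
So R1 = R2 · (V_CC/V_out − 1) = 2.96 × (6.13/2.79 − 1) = 2.96 × 1.197 = 3.544 kΩ.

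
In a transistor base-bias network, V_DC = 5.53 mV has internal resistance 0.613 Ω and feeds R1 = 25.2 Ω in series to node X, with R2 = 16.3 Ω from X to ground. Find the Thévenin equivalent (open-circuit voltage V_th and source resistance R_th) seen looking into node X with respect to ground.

V_th ≈ 2.14 mV, R_th ≈ 9.99 Ω

R1' = 0.613 + 25.2 = 25.81 Ω (source resistance + R1).
With X open, the divider is unloaded: V_th = 5.53 × 16.3/42.11 = 2.140 mV.
Zeroing V_DC shorts the top of R1' to ground, so R_th = R1' ‖ R2 = 9.991 Ω.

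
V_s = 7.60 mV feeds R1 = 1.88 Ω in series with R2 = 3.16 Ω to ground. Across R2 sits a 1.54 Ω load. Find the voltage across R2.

V_out ≈ 2.70 mV

First combine the lower leg with the load: R2 ‖ R_L = 1.035 Ω.
Then V_out = V_s · R2'/(R1 + R2') = 7.60 × 1.035/2.915 = 2.699 mV.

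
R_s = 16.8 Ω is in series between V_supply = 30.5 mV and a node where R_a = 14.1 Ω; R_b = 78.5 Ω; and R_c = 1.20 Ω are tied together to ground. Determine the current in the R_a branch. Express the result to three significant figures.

Combine the parallel branches: R_p = (1/14.1 + 1/78.5 + 1/1.20)⁻¹ = 1.091 Ω.
V_A by voltage divider: V_A = 30.5 × 1.091/(16.8 + 1.091) = 1.859 mV.
Branch current I = V_A/R_a = 1.859/14.1 = 0.1319 mA.

I ≈ 0.132 mA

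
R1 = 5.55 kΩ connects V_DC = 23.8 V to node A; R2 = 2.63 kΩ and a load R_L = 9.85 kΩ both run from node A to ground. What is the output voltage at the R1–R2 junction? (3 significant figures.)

V_out ≈ 6.48 V

R2 ‖ R_L = (2.63 × 9.85)/(2.63 + 9.85) = 2.076 kΩ.
Then V_out = V_DC · R2'/(R1 + R2') = 23.8 × 2.076/7.626 = 6.478 V.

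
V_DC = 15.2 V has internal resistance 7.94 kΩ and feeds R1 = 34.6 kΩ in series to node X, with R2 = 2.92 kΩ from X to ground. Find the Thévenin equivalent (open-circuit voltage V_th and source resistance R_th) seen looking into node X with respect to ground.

V_th ≈ 0.976 V, R_th ≈ 2.73 kΩ

R1' = 7.94 + 34.6 = 42.54 kΩ (source resistance + R1).
With X open, the divider is unloaded: V_th = 15.2 × 2.92/45.46 = 0.9763 V.
With V_DC suppressed (replaced by a short), R_th = R1' ‖ R2 = (42.54 × 2.92)/(42.54 + 2.92) = 2.732 kΩ.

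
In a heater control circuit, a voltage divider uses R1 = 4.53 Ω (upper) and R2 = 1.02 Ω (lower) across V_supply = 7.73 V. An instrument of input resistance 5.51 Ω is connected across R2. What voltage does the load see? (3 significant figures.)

The load sits in parallel with R2, giving an effective lower resistance R2' = R2·R_L/(R2+R_L) = 0.8607 Ω.
Voltage divider with the loaded lower leg: V_out = 7.73 × 0.8607/(4.53 + 0.8607) = 7.73 × 0.1597 = 1.234 V.
(Unloaded it would be 1.42 V; the load pulls it down.)

V_out ≈ 1.23 V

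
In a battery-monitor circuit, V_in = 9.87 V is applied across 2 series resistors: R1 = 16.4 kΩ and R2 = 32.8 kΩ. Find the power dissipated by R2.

P ≈ 1.32 mW

Series current I = V_in/ΣR = 9.87/49.20 = 0.2006 mA.
V(R2) = I·R = 6.580 V; P = V·I = 6.580 × 0.2006 = 1.320 mW.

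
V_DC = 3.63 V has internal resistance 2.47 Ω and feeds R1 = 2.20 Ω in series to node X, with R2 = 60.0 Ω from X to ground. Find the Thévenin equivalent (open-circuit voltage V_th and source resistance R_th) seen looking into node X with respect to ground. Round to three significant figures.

V_th ≈ 3.37 V, R_th ≈ 4.33 Ω

R1' = 2.47 + 2.20 = 4.670 Ω (source resistance + R1).
Open-circuit (no load on X): V_th = V_DC · R2/(R1' + R2) = 3.63 × 60.0/(4.670 + 60.0) = 3.368 V.
With V_DC suppressed (replaced by a short), R_th = R1' ‖ R2 = (4.670 × 60.0)/(4.670 + 60.0) = 4.333 Ω.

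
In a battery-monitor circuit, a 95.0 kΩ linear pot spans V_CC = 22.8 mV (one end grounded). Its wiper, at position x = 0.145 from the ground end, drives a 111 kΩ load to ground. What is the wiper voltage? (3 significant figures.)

Split the track: R_lower = x·R_p = 13.77 kΩ, R_upper = (1−x)·R_p = 81.22 kΩ.
R_L loads the lower segment: effective lower R = 12.25 kΩ.
Then V_out = V_CC · 12.25/(81.22 + 12.25) = 2.989 mV.

V_out ≈ 2.99 mV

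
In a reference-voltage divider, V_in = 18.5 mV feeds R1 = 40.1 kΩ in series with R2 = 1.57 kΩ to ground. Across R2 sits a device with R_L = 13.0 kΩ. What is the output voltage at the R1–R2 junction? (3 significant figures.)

V_out ≈ 0.624 mV

The load sits in parallel with R2, giving an effective lower resistance R2' = R2·R_L/(R2+R_L) = 1.401 kΩ.
Then V_out = V_in · R2'/(R1 + R2') = 18.5 × 1.401/41.50 = 0.6245 mV.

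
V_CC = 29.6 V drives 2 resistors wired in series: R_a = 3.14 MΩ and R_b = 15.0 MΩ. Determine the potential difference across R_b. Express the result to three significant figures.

Total series resistance ΣR = 3.14 + 15.0 = 18.14 MΩ.
Voltage divider: V = V_CC · (15.00 / 18.14) = 29.6 × 0.8269 = 24.48 V.

V ≈ 24.5 V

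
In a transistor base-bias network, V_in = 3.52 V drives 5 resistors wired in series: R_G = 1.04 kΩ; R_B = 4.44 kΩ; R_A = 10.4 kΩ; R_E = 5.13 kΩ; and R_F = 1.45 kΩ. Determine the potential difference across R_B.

Total series resistance ΣR = 1.04 + 4.44 + 10.4 + 5.13 + 1.45 = 22.46 kΩ.
V = V_in · R/ΣR = 3.52 × 0.1977 = 0.6959 V.

V ≈ 0.696 V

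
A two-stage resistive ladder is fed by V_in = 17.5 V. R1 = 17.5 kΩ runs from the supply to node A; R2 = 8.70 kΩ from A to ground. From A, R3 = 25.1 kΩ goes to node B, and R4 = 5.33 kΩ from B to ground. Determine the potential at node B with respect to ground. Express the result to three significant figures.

Looking into the second stage from A: R3 + R4 = 30.43 kΩ appears in parallel with R2.
R2 ‖ (R3+R4) = 6.766 kΩ.
First divider: V_A = V_in · 6.766/(17.5 + 6.766) = 4.879 V.
V_B = V_A × 0.1752 = 0.8546 V.

V_B ≈ 0.855 V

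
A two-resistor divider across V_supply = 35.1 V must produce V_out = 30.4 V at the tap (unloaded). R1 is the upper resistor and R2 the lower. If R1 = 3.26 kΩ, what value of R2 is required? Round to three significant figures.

Required fraction k = V_out/V_supply = 0.8661.
Rearranging, R2 = R1·k/(1−k) = 3.26 × 6.468 = 21.09 kΩ.

R2 ≈ 21.1 kΩ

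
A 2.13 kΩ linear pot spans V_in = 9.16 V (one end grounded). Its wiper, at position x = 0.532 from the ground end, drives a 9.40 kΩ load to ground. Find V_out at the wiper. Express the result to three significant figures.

V_out ≈ 4.61 V

Lower segment x·R_p = 1.133 kΩ; upper segment (1−x)·R_p = 0.9968 kΩ.
(x·R_p) ‖ R_L = 1.011 kΩ.
V_out = 9.16 × 1.011/(0.9968 + 1.011) = 4.613 V.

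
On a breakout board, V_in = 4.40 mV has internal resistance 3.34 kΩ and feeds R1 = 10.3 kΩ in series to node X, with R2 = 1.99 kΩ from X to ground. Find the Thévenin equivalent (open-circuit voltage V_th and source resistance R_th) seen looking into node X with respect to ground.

V_th ≈ 0.560 mV, R_th ≈ 1.74 kΩ

R1' = 3.34 + 10.3 = 13.64 kΩ (source resistance + R1).
With X open, the divider is unloaded: V_th = 4.40 × 1.99/15.63 = 0.5602 mV.
With V_in suppressed (replaced by a short), R_th = R1' ‖ R2 = (13.64 × 1.99)/(13.64 + 1.99) = 1.737 kΩ.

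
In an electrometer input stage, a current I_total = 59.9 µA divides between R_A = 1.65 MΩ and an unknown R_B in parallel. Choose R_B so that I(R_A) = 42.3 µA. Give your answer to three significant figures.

R_B ≈ 3.97 MΩ

Two-branch current divider: I_A = I_total · R_B/(R_A + R_B).
With f = 0.7062, R_B = R_A · f/(1−f) = 1.65 × 2.403 = 3.966 MΩ.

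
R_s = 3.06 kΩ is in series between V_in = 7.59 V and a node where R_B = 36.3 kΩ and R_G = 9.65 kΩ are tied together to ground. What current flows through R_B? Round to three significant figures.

I ≈ 0.149 mA

Combine the parallel branches: R_p = (1/36.3 + 1/9.65)⁻¹ = 7.623 kΩ.
V_A by voltage divider: V_A = 7.59 × 7.623/(3.06 + 7.623) = 5.416 V.
I(R_B) = V_A / R_B = 5.416/36.3 = 0.1492 mA.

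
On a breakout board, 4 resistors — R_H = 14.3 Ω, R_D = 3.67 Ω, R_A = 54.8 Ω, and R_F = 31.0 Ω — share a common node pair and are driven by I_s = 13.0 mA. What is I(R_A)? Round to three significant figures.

I ≈ 0.604 mA

ΣG = 1/14.3 + 1/3.67 + 1/54.8 + 1/31.0 = 0.3929.
By the current-divider rule, I = I_s · G_k/ΣG = 13.0 × 0.04644 = 0.6038 mA.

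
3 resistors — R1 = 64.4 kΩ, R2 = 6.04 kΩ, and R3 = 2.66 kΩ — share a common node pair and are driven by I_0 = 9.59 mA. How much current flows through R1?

Total conductance ΣG = 1/64.4 + 1/6.04 + 1/2.66 = 0.5570 (units of 1/kΩ).
R1 takes the fraction G_k/ΣG = 0.01553/0.5570 = 0.02788, so I = 9.59 × 0.02788 = 0.2673 mA.

I ≈ 0.267 mA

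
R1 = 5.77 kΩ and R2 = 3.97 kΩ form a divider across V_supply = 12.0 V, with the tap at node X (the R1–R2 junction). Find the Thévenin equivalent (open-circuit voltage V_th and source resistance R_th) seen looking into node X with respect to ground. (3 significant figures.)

V_th ≈ 4.89 V, R_th ≈ 2.35 kΩ

With X open, the divider is unloaded: V_th = 12.0 × 3.97/9.740 = 4.891 V.
Zeroing V_supply shorts the top of R1 to ground, so R_th = R1 ‖ R2 = 2.352 kΩ.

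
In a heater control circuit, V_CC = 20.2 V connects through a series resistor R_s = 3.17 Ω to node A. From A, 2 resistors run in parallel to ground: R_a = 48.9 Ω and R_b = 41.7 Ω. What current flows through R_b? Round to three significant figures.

I ≈ 0.425 A

Parallel bank: R_p = 1/(1/48.9 + 1/41.7) = 22.51 Ω.
Node voltage V_A = V_CC · R_p/(R_s + R_p) = 20.2 × 0.8765 = 17.71 V.
Branch current I = V_A/R_b = 17.71/41.7 = 0.4246 A.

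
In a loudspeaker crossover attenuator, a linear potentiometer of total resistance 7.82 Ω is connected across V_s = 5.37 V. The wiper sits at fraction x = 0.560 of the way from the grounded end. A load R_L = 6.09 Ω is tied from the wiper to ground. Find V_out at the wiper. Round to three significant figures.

The pot divides into 3.441 Ω above the wiper and 4.379 Ω below.
Lower segment in parallel with the load: 4.379 ‖ 6.09 = 2.547 Ω.
V_out = 5.37 × 2.547/(3.441 + 2.547) = 2.284 V.

V_out ≈ 2.28 V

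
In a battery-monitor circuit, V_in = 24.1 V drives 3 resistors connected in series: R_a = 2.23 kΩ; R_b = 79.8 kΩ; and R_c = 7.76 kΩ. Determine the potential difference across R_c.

V ≈ 2.08 V

Series total: ΣR = 2.23 + 79.8 + 7.76 = 89.79 kΩ.
By the voltage-divider rule, V = 24.1 × 7.760/89.79 = 2.083 V.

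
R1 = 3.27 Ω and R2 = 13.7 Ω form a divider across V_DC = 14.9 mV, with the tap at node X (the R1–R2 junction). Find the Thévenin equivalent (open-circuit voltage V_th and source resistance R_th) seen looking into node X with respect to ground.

V_th ≈ 12.0 mV, R_th ≈ 2.64 Ω

With X open, the divider is unloaded: V_th = 14.9 × 13.7/16.97 = 12.03 mV.
With V_DC suppressed (replaced by a short), R_th = R1 ‖ R2 = (3.270 × 13.7)/(3.270 + 13.7) = 2.640 Ω.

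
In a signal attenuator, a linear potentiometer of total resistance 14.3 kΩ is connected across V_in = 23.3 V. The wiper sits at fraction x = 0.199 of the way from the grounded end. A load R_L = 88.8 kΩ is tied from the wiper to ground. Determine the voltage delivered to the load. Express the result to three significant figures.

V_out ≈ 4.52 V

Lower segment x·R_p = 2.846 kΩ; upper segment (1−x)·R_p = 11.45 kΩ.
R_L loads the lower segment: effective lower R = 2.757 kΩ.
Loaded-divider output: V_out = 23.3 × 0.1940 = 4.521 V.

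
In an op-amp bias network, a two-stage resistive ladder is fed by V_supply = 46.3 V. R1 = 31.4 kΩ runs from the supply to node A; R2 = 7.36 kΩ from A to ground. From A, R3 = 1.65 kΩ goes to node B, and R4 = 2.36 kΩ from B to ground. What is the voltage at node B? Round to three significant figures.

Looking into the second stage from A: R3 + R4 = 4.010 kΩ appears in parallel with R2.
R2 ‖ (R3+R4) = 2.596 kΩ.
So V_A = 46.3 × 0.07635 = 3.535 V.
Then the unloaded second divider: V_B = V_A × R4/(R3+R4) = 3.535 × 0.5885 = 2.081 V.

V_B ≈ 2.08 V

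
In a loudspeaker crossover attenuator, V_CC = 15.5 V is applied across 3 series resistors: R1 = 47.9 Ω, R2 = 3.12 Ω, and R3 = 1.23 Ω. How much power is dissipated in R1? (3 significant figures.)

P ≈ 4.22 W

Series current I = V_CC/ΣR = 15.5/52.25 = 0.2967 A.
P = I²R = 0.08800 × 47.9 = 4.215 W.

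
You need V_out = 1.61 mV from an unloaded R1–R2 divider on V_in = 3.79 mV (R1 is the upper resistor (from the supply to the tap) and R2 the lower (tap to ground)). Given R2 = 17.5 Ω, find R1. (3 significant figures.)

R1 ≈ 23.7 Ω

The divider ratio is R2/(R1+R2) = 1.61/3.79 = 0.4248.
Rearranging, R1 = R2·(1−k)/k = 17.5 × 1.354 = 23.70 Ω.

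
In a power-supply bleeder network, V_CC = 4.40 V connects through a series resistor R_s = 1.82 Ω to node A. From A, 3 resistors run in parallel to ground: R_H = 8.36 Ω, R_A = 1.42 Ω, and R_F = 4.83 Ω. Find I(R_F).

I ≈ 0.317 A

Parallel bank: R_p = 1/(1/8.36 + 1/1.42 + 1/4.83) = 0.9700 Ω.
Node voltage V_A = V_CC · R_p/(R_s + R_p) = 4.40 × 0.3477 = 1.530 V.
Branch current I = V_A/R_F = 1.530/4.83 = 0.3167 A.
(Equivalently: I_total = 1.577 A, then current-divider fraction G_k/ΣG = 0.2008.)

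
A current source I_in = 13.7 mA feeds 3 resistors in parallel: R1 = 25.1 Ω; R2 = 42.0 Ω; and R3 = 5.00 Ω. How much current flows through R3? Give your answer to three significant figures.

I ≈ 10.4 mA

Conductances: ΣG = 1/25.1 + 1/42.0 + 1/5.00 = 0.2637 (1/Ω).
R3 takes the fraction G_k/ΣG = 0.2000/0.2637 = 0.7586, so I = 13.7 × 0.7586 = 10.39 mA.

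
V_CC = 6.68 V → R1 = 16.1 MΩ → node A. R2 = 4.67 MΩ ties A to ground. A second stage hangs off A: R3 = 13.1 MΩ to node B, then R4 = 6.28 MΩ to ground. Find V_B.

The second stage (R3 + R4 = 19.38 MΩ) loads node A in parallel with R2.
Effective lower resistance at A: R2 ‖ 19.38 = 3.763 MΩ.
First divider: V_A = V_CC · 3.763/(16.1 + 3.763) = 1.266 V.
V_B = V_A × 0.3240 = 0.4101 V.

V_B ≈ 0.410 V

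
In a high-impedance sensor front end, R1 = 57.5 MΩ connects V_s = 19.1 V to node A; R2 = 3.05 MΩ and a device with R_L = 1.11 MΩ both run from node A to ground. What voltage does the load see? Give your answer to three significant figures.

V_out ≈ 0.267 V

R2 ‖ R_L = (3.05 × 1.11)/(3.05 + 1.11) = 0.8138 MΩ.
Now apply the divider: V_out = 19.1 × 0.01396 = 0.2666 V.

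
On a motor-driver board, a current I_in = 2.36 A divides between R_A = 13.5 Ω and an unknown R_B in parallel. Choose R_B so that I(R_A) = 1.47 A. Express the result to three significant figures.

In a two-way split, I_A/I_in = R_B/(R_A + R_B).
With f = 0.6229, R_B = R_A · f/(1−f) = 13.5 × 1.652 = 22.30 Ω.

R_B ≈ 22.3 Ω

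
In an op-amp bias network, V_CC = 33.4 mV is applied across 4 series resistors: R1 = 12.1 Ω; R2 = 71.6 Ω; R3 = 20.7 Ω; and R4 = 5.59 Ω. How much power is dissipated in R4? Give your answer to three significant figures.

ΣR = 110.0 Ω → I = 33.4/110.0 = 0.3037 mA.
V(R4) = I·R = 1.697 mV; P = V·I = 1.697 × 0.3037 = 0.5155 µW.

P ≈ 0.515 µW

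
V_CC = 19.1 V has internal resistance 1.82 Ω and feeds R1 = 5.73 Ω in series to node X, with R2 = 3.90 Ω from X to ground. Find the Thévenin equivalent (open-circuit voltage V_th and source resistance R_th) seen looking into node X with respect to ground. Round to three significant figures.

V_th ≈ 6.51 V, R_th ≈ 2.57 Ω

R1' = 1.82 + 5.73 = 7.550 Ω (source resistance + R1).
With X open, the divider is unloaded: V_th = 19.1 × 3.90/11.45 = 6.506 V.
With V_CC suppressed (replaced by a short), R_th = R1' ‖ R2 = (7.550 × 3.90)/(7.550 + 3.90) = 2.572 Ω.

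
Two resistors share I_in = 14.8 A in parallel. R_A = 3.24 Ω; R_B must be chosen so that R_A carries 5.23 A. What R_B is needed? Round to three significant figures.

R_B ≈ 1.77 Ω

Two-branch current divider: I_A = I_in · R_B/(R_A + R_B).
5.23/14.8 = R_B/(R_A + R_B) → R_B = R_A · (0.3534)/(1 − 0.3534) = 3.24 × 0.5465 = 1.771 Ω.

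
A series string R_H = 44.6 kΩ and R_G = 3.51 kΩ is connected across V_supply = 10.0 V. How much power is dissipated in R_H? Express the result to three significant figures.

P ≈ 1.93 mW

ΣR = 48.11 kΩ → I = 10.0/48.11 = 0.2079 mA.
V(R_H) = I·R = 9.270 V; P = V·I = 9.270 × 0.2079 = 1.927 mW.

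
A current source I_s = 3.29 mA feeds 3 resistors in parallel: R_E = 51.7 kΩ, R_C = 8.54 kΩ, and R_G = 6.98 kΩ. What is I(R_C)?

I ≈ 1.38 mA

ΣG = 1/51.7 + 1/8.54 + 1/6.98 = 0.2797.
Current divider: I(R_C) = I_s · G_k/ΣG = 3.29 × (0.1171/0.2797) = 3.29 × 0.4186 = 1.377 mA.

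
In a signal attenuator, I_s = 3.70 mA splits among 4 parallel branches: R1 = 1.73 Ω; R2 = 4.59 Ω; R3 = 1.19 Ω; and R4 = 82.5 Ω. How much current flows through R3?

I ≈ 1.89 mA

Total conductance ΣG = 1/1.73 + 1/4.59 + 1/1.19 + 1/82.5 = 1.648 (units of 1/Ω).
By the current-divider rule, I = I_s · G_k/ΣG = 3.70 × 0.5098 = 1.886 mA.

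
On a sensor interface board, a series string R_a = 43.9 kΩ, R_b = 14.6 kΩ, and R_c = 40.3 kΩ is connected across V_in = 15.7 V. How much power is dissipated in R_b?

P ≈ 0.369 mW

The common current is I = 15.7/98.80 = 0.1589 mA.
V(R_b) = I·R = 2.320 V; P = V·I = 2.320 × 0.1589 = 0.3687 mW.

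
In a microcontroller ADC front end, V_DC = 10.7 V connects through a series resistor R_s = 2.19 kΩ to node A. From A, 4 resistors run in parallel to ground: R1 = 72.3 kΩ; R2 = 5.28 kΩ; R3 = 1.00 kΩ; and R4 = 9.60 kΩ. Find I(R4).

I ≈ 0.289 mA

Equivalent of the parallel group: R_p = 0.7649 kΩ.
V_A by voltage divider: V_A = 10.7 × 0.7649/(2.19 + 0.7649) = 2.770 V.
Branch current I = V_A/R4 = 2.770/9.60 = 0.2885 mA.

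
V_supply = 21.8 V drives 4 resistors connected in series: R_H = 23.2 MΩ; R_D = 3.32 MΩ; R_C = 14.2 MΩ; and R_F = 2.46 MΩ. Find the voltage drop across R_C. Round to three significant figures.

ΣR = 23.2 + 3.32 + 14.2 + 2.46 = 43.18 MΩ.
Voltage divider: V = V_supply · (14.20 / 43.18) = 21.8 × 0.3289 = 7.169 V.

V ≈ 7.17 V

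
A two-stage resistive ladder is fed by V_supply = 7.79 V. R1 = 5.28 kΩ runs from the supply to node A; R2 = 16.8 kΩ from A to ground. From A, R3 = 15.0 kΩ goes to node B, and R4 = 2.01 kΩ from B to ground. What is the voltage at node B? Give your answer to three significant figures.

V_B ≈ 0.567 V

Looking into the second stage from A: R3 + R4 = 17.01 kΩ appears in parallel with R2.
Effective lower resistance at A: R2 ‖ 17.01 = 8.452 kΩ.
V_A = 7.79 × 8.452/(5.28 + 8.452) = 4.795 V.
Stage 2 is unloaded, so V_B = V_A · R4/(R3+R4) = 4.795 × 2.01/17.01 = 0.5666 V.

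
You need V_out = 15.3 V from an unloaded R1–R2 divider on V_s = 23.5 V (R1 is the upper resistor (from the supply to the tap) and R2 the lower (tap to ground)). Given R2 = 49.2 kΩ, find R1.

The divider ratio is R2/(R1+R2) = 15.3/23.5 = 0.6511.
R1 = R2·(1/k − 1) = 49.2 × 0.5359 = 26.37 kΩ.

R1 ≈ 26.4 kΩ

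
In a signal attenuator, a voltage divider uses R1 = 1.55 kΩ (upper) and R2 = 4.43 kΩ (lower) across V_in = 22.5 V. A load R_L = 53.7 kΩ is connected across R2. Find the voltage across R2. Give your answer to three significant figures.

V_out ≈ 16.3 V

First combine the lower leg with the load: R2 ‖ R_L = 4.092 kΩ.
Voltage divider with the loaded lower leg: V_out = 22.5 × 4.092/(1.55 + 4.092) = 22.5 × 0.7253 = 16.32 V.
(Unloaded it would be 16.7 V; the load pulls it down.)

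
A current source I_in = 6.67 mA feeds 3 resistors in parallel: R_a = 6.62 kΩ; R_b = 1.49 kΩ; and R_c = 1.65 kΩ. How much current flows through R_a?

I ≈ 0.705 mA

Total conductance ΣG = 1/6.62 + 1/1.49 + 1/1.65 = 1.428 (units of 1/kΩ).
R_a takes the fraction G_k/ΣG = 0.1511/1.428 = 0.1058, so I = 6.67 × 0.1058 = 0.7054 mA.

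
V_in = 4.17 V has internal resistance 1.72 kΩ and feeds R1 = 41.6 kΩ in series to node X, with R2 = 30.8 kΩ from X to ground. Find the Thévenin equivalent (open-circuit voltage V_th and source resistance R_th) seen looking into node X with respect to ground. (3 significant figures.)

V_th ≈ 1.73 V, R_th ≈ 18.0 kΩ

R1' = 1.72 + 41.6 = 43.32 kΩ (source resistance + R1).
Open-circuit (no load on X): V_th = V_in · R2/(R1' + R2) = 4.17 × 30.8/(43.32 + 30.8) = 1.733 V.
Zeroing V_in shorts the top of R1' to ground, so R_th = R1' ‖ R2 = 18.00 kΩ.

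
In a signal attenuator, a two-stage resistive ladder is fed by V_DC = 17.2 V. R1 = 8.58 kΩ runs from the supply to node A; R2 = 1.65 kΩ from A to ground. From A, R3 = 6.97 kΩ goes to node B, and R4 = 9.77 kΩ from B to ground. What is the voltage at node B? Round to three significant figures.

V_B ≈ 1.50 V

Looking into the second stage from A: R3 + R4 = 16.74 kΩ appears in parallel with R2.
Effective lower resistance at A: R2 ‖ 16.74 = 1.502 kΩ.
So V_A = 17.2 × 0.1490 = 2.562 V.
V_B = V_A × 0.5836 = 1.495 V.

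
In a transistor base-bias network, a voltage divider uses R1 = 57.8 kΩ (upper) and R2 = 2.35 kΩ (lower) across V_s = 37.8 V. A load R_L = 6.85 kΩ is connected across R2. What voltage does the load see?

The load sits in parallel with R2, giving an effective lower resistance R2' = R2·R_L/(R2+R_L) = 1.750 kΩ.
Then V_out = V_s · R2'/(R1 + R2') = 37.8 × 1.750/59.55 = 1.111 V.

V_out ≈ 1.11 V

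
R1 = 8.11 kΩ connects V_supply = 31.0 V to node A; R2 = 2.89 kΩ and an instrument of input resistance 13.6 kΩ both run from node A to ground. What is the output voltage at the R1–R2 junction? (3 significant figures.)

V_out ≈ 7.04 V

R2 ‖ R_L = (2.89 × 13.6)/(2.89 + 13.6) = 2.384 kΩ.
Voltage divider with the loaded lower leg: V_out = 31.0 × 2.384/(8.11 + 2.384) = 31.0 × 0.2271 = 7.041 V.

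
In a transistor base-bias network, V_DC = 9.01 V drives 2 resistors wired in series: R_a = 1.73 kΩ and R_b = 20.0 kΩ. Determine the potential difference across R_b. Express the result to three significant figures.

Series total: ΣR = 1.73 + 20.0 = 21.73 kΩ.
By the voltage-divider rule, V = 9.01 × 20.00/21.73 = 8.293 V.

V ≈ 8.29 V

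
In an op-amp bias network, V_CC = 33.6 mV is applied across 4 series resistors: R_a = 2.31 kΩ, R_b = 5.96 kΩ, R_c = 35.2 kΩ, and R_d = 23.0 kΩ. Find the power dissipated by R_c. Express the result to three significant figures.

P ≈ 8.99 nW

Series current I = V_CC/ΣR = 33.6/66.47 = 0.5055 µA.
P(R_c) = I²·R_c = (0.5055)² × 35.2 = 8.994 nW.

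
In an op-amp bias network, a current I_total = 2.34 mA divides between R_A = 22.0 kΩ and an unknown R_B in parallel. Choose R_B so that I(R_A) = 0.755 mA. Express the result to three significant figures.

The fraction through R_A equals R_B/(R_A+R_B).
With f = 0.3226, R_B = R_A · f/(1−f) = 22.0 × 0.4763 = 10.48 kΩ.

R_B ≈ 10.5 kΩ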